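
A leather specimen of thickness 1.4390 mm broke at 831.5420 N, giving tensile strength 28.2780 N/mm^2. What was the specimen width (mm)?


Formula: w = F / (TS * t)
Substituting: w = 831.5420 / (28.2780 * 1.4390)
Result: 20.4350 mm


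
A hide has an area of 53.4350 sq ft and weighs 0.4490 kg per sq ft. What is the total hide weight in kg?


Formula: Weight = area * weight_per_sqft
Substituting: Weight = 53.4350 * 0.4490
Result: 23.9923 kg


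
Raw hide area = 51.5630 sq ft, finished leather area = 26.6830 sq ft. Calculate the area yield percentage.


Formula: Yield = finished / raw * 100
Substituting: Yield = 26.6830 / 51.5630 * 100
Result: 51.7483 %


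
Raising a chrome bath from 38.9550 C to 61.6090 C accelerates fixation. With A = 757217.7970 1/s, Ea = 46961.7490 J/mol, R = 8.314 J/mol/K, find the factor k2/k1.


T1 = 38.9550 + 273.15 = 312.1050 K; T2 = 61.6090 + 273.15 = 334.7590 K
k1 = A * exp(-Ea/(R*T1)) = 757217.7970 * exp(-46961.7490/(8.314*312.1050)) = 0.0104546 1/s
k2 = A * exp(-Ea/(R*T2)) = 757217.7970 * exp(-46961.7490/(8.314*334.7590)) = 0.0355801 1/s
k2/k1 = 0.0355801 / 0.0104546 = 3.4033


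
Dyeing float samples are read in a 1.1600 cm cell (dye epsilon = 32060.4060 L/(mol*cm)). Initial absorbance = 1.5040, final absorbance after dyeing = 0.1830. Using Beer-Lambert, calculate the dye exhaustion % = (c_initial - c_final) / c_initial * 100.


c_initial = A_i / (epsilon * l) = 1.5040 / (32060.4060 * 1.1600) = 4.0441e-05 mol/L
c_final = A_f / (epsilon * l) = 0.1830 / (32060.4060 * 1.1600) = 4.9207e-06 mol/L
Exhaustion = (c_initial - c_final) / c_initial * 100 = (4.0441e-05 - 4.9207e-06) / 4.0441e-05 * 100 = 87.8324 %


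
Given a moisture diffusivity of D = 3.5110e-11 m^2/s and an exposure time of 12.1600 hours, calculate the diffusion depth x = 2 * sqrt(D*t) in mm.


t = 12.1600 hr * 3600 = 43776.0000 s
D * t = 3.5110e-11 * 43776.0000 = 1.5370e-06
x = 2 * sqrt(D*t) = 2 * sqrt(1.5370e-06) = 0.0024795 m = 2.4795 mm


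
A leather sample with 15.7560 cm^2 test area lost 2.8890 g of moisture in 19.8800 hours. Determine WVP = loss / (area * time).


Formula: WVP = loss / (area * time)
Substituting: WVP = 2.8890 / (15.7560 * 19.8800)
Result: 0.00922328 g/(cm^2*hr)


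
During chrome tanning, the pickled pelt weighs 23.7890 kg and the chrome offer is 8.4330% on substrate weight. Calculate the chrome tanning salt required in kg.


Formula: Chrome = substrate * pct / 100
Substituting: Chrome = 23.7890 * 8.4330 / 100
Result: 2.0061 kg


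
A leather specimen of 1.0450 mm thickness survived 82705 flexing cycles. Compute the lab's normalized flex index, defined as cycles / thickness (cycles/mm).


Formula: Index = cycles / thickness
Substituting: Index = 82705 / 1.0450
Result: 79143.5407 cycles/mm


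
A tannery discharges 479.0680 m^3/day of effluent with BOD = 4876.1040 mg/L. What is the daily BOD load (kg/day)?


Formula: BOD_load = volume * conc / 1000
Substituting: BOD_load = 479.0680 * 4876.1040 / 1000
Result: 2335.9854 kg/day


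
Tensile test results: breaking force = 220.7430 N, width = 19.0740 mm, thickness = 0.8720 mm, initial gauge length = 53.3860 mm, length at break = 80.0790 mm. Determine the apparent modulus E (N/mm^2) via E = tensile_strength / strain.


TS = F / (w * t) = 220.7430 / (19.0740 * 0.8720) = 13.2718 N/mm^2
strain = (Lf - L0) / L0 = (80.0790 - 53.3860) / 53.3860 = 0.5000
E = TS / strain = 13.2718 / 0.5000 = 26.5435 N/mm^2


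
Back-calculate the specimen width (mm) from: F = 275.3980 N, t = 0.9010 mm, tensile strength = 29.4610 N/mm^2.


Formula: w = F / (TS * t)
Substituting: w = 275.3980 / (29.4610 * 0.9010)
Result: 10.3750 mm


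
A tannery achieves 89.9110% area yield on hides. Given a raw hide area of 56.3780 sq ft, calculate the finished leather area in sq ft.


Formula: finished = raw * yield / 100
Substituting: finished = 56.3780 * 89.9110 / 100
Result: 50.6900 sq ft


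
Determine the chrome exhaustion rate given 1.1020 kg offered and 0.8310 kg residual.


Formula: Uptake = (offered - residual) / offered * 100
Substituting: Uptake = (1.1020 - 0.8310) / 1.1020 * 100
Result: 24.5917 %


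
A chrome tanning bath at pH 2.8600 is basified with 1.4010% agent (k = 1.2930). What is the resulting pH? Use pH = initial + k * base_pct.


Formula: pH_final = pH_initial + k * base_pct
Substituting: pH_final = 2.8600 + 1.2930 * 1.4010
Result: 4.6715


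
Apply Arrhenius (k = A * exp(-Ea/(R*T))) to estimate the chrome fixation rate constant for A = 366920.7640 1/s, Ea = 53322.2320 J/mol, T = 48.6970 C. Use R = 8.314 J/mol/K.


T_K = T_C + 273.15 = 48.6970 + 273.15 = 321.8470 K
exponent = -Ea / (R * T_K) = -53322.2320 / (8.314 * 321.8470) = -19.9273
k = A * exp(exponent) = 366920.7640 * exp(-19.9273) = 8.1330e-04 1/s


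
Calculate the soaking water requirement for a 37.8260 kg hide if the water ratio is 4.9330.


Formula: Water = hide_weight * ratio
Substituting: Water = 37.8260 * 4.9330
Result: 186.5957 kg


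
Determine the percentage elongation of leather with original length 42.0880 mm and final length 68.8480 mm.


Formula: Elongation = (Lf - L0) / L0 * 100
Substituting: Elongation = (68.8480 - 42.0880) / 42.0880 * 100
Result: 63.5811 %


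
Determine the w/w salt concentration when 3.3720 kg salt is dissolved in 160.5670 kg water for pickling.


Formula: Conc = salt / (water + salt) * 100
Substituting: Conc = 3.3720 / (160.5670 + 3.3720) * 100
Result: 2.0569 %


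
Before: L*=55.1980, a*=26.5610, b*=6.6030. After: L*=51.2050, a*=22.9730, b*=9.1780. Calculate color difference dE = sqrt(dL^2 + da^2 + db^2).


dL = -3.9930, da = -3.5880, db = 2.5750
dE = sqrt((-3.9930)^2 + (-3.5880)^2 + 2.5750^2) = 5.9539


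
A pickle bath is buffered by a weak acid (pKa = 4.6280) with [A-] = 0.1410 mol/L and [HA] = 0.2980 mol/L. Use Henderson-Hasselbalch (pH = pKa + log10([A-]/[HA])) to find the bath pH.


ratio = [A-] / [HA] = 0.1410 / 0.2980 = 0.4732
log10(ratio) = -0.3250
pH = pKa + log10(ratio) = 4.6280 - 0.3250 = 4.3030


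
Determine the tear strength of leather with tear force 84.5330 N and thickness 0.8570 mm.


Formula: Tear strength = force / thickness
Substituting: Tear strength = 84.5330 / 0.8570
Result: 98.6383 N/mm


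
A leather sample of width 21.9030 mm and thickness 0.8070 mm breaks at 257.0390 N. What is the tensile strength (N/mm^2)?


Formula: TS = force / (width * thickness)
Substituting: TS = 257.0390 / (21.9030 * 0.8070)
Result: 14.5419 N/mm^2


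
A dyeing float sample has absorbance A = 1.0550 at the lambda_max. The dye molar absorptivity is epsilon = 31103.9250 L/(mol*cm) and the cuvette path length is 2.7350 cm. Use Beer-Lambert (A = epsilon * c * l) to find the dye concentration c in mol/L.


Formula: c = A / (epsilon * l)
Substituting: c = 1.0550 / (31103.9250 * 2.7350)
Result: 1.2402e-05 mol/L


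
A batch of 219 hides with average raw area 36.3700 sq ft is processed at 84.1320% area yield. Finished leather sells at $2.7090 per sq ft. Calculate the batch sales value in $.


Raw_total = N * avg_area = 219 * 36.3700 = 7965.0300 sq ft
Finished = Raw_total * yield / 100 = 7965.0300 * 84.1320 / 100 = 6701.1390 sq ft
Value = Finished * price = 6701.1390 * 2.7090 = 18153.3857 $


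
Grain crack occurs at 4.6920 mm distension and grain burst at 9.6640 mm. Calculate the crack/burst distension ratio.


Formula: Ratio = crack / burst
Substituting: Ratio = 4.6920 / 9.6640
Result: 0.4855


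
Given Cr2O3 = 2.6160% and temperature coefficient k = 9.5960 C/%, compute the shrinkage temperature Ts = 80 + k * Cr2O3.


Formula: Ts = 80 + k * Cr2O3
Substituting: Ts = 80 + 9.5960 * 2.6160
Result: 105.1031 C


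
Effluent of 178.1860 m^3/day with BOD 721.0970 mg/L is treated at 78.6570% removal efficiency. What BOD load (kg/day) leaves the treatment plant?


Load_in = volume * conc / 1000 = 178.1860 * 721.0970 / 1000 = 128.4894 kg/day
Removed = Load_in * eff / 100 = 128.4894 * 78.6570 / 100 = 101.0659 kg/day
Load_out = Load_in - Removed = 128.4894 - 101.0659 = 27.4235 kg/day


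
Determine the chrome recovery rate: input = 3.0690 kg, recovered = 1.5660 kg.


Formula: Recovery = recovered / input * 100
Substituting: Recovery = 1.5660 / 3.0690 * 100
Result: 51.0264 %


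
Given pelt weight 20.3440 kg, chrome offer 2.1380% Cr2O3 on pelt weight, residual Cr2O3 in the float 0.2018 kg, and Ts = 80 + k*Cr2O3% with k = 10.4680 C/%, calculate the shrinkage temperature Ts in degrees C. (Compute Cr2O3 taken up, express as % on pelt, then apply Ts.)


Offered = pelt * offer_pct / 100 = 20.3440 * 2.1380 / 100 = 0.4350 kg
Uptake = offered - residual = 0.4350 - 0.2018 = 0.2332 kg
Cr2O3% on pelt = uptake / pelt * 100 = 0.2332 / 20.3440 * 100 = 1.1461 %
Ts = 80 + k * Cr2O3% = 80 + 10.4680 * 1.1461 = 91.9970 C


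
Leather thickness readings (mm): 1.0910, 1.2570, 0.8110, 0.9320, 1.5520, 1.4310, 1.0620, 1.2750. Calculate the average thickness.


Formula: Average = sum / n
Substituting: Average = 9.4110 / 8
Result: 1.1764 mm


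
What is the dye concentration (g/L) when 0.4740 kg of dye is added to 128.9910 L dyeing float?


Formula: Conc = dye_mass(kg) / volume(L) * 1000
Substituting: Conc = 0.4740 / 128.9910 * 1000
Result: 3.6747 g/L


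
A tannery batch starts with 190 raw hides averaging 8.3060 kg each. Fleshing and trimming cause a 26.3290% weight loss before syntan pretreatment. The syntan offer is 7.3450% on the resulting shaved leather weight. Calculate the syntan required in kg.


Total_raw = N * avg_wt = 190 * 8.3060 = 1578.1400 kg
Substrate = Total_raw * (1 - loss/100) = 1578.1400 * (1 - 26.3290/100) = 1162.6315 kg
Syntan = Substrate * pct / 100 = 1162.6315 * 7.3450 / 100 = 85.3953 kg


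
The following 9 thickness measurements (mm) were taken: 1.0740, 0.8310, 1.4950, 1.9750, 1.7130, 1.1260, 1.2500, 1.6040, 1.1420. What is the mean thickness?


Formula: Average = sum / n
Substituting: Average = 12.2100 / 9
Result: 1.3567 mm


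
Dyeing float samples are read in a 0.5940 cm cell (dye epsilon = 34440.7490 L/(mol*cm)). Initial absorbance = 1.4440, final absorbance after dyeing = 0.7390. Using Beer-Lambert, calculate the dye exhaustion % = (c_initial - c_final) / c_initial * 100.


c_initial = A_i / (epsilon * l) = 1.4440 / (34440.7490 * 0.5940) = 7.0584e-05 mol/L
c_final = A_f / (epsilon * l) = 0.7390 / (34440.7490 * 0.5940) = 3.6123e-05 mol/L
Exhaustion = (c_initial - c_final) / c_initial * 100 = (7.0584e-05 - 3.6123e-05) / 7.0584e-05 * 100 = 48.8227 %


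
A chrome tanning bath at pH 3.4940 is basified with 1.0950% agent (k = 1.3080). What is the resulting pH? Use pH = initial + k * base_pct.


Formula: pH_final = pH_initial + k * base_pct
Substituting: pH_final = 3.4940 + 1.3080 * 1.0950
Result: 4.9263


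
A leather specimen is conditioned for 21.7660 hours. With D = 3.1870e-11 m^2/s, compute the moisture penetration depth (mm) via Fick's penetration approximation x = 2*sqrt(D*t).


t = 21.7660 hr * 3600 = 78357.6000 s
D * t = 3.1870e-11 * 78357.6000 = 2.4973e-06
x = 2 * sqrt(D*t) = 2 * sqrt(2.4973e-06) = 0.00316054 m = 3.1605 mm


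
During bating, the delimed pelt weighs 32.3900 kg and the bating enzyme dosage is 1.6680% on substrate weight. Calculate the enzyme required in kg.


Formula: Enzyme = substrate * pct / 100
Substituting: Enzyme = 32.3900 * 1.6680 / 100
Result: 0.5403 kg


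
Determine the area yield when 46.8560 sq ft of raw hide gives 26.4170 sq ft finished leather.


Formula: Yield = finished / raw * 100
Substituting: Yield = 26.4170 / 46.8560 * 100
Result: 56.3791 %


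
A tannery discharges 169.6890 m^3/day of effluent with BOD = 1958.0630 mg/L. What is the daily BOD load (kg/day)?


Formula: BOD_load = volume * conc / 1000
Substituting: BOD_load = 169.6890 * 1958.0630 / 1000
Result: 332.2618 kg/day


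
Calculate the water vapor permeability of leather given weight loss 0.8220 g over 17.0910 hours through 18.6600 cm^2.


Formula: WVP = loss / (area * time)
Substituting: WVP = 0.8220 / (18.6600 * 17.0910)
Result: 0.00257746 g/(cm^2*hr)


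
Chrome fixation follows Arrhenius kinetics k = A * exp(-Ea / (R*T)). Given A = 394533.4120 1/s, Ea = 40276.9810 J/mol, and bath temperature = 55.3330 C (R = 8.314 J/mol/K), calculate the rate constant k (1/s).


T_K = T_C + 273.15 = 55.3330 + 273.15 = 328.4830 K
exponent = -Ea / (R * T_K) = -40276.9810 / (8.314 * 328.4830) = -14.7480
k = A * exp(exponent) = 394533.4120 * exp(-14.7480) = 0.1553 1/s


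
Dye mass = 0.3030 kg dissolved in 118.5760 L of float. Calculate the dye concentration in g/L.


Formula: Conc = dye_mass(kg) / volume(L) * 1000
Substituting: Conc = 0.3030 / 118.5760 * 1000
Result: 2.5553 g/L


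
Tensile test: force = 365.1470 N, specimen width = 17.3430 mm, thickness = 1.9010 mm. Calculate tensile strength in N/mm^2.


Formula: TS = force / (width * thickness)
Substituting: TS = 365.1470 / (17.3430 * 1.9010)
Result: 11.0755 N/mm^2


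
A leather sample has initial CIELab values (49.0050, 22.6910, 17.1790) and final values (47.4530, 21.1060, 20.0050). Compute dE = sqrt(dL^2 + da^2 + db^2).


dL = -1.5520, da = -1.5850, db = 2.8260
dE = sqrt((-1.5520)^2 + (-1.5850)^2 + 2.8260^2) = 3.5927


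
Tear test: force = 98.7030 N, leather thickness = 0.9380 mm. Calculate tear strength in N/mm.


Formula: Tear strength = force / thickness
Substituting: Tear strength = 98.7030 / 0.9380
Result: 105.2271 N/mm


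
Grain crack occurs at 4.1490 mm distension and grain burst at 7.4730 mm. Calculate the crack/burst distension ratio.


Formula: Ratio = crack / burst
Substituting: Ratio = 4.1490 / 7.4730
Result: 0.5552


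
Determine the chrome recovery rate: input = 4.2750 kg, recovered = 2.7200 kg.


Formula: Recovery = recovered / input * 100
Substituting: Recovery = 2.7200 / 4.2750 * 100
Result: 63.6257 %


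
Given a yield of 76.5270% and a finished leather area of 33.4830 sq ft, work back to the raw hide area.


Formula: raw = finished * 100 / yield
Substituting: raw = 33.4830 * 100 / 76.5270
Result: 43.7532 sq ft


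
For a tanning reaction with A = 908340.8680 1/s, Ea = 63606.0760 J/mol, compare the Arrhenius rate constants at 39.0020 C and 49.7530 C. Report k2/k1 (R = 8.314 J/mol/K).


T1 = 39.0020 + 273.15 = 312.1520 K; T2 = 49.7530 + 273.15 = 322.9030 K
k1 = A * exp(-Ea/(R*T1)) = 908340.8680 * exp(-63606.0760/(8.314*312.1520)) = 2.0616e-05 1/s
k2 = A * exp(-Ea/(R*T2)) = 908340.8680 * exp(-63606.0760/(8.314*322.9030)) = 4.6622e-05 1/s
k2/k1 = 4.6622e-05 / 2.0616e-05 = 2.2615


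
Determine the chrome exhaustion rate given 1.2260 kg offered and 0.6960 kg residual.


Formula: Uptake = (offered - residual) / offered * 100
Substituting: Uptake = (1.2260 - 0.6960) / 1.2260 * 100
Result: 43.2300 %


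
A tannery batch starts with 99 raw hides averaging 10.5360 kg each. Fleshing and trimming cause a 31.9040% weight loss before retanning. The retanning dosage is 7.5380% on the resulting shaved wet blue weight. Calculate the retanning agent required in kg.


Total_raw = N * avg_wt = 99 * 10.5360 = 1043.0640 kg
Substrate = Total_raw * (1 - loss/100) = 1043.0640 * (1 - 31.9040/100) = 710.2849 kg
Retan = Substrate * pct / 100 = 710.2849 * 7.5380 / 100 = 53.5413 kg


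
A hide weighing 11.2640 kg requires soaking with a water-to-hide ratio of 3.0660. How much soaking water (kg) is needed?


Formula: Water = hide_weight * ratio
Substituting: Water = 11.2640 * 3.0660
Result: 34.5354 kg


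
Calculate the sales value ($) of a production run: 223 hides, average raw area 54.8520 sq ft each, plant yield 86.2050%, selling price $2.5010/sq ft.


Raw_total = N * avg_area = 223 * 54.8520 = 12231.9960 sq ft
Finished = Raw_total * yield / 100 = 12231.9960 * 86.2050 / 100 = 10544.5922 sq ft
Value = Finished * price = 10544.5922 * 2.5010 = 26372.0250 $


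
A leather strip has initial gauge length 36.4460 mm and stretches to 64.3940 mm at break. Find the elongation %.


Formula: Elongation = (Lf - L0) / L0 * 100
Substituting: Elongation = (64.3940 - 36.4460) / 36.4460 * 100
Result: 76.6833 %


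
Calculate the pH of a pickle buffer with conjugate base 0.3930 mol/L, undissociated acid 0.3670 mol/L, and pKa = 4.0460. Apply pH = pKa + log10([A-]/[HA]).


ratio = [A-] / [HA] = 0.3930 / 0.3670 = 1.0708
log10(ratio) = 0.0297265
pH = pKa + log10(ratio) = 4.0460 + 0.0297265 = 4.0757


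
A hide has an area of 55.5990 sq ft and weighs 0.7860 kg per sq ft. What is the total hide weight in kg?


Formula: Weight = area * weight_per_sqft
Substituting: Weight = 55.5990 * 0.7860
Result: 43.7008 kg


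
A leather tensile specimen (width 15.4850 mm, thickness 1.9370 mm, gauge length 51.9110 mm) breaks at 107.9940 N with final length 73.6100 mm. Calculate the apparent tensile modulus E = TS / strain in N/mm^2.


TS = F / (w * t) = 107.9940 / (15.4850 * 1.9370) = 3.6005 N/mm^2
strain = (Lf - L0) / L0 = (73.6100 - 51.9110) / 51.9110 = 0.4180
E = TS / strain = 3.6005 / 0.4180 = 8.6135 N/mm^2


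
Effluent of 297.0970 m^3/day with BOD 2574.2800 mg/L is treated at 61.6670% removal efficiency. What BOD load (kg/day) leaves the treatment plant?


Load_in = volume * conc / 1000 = 297.0970 * 2574.2800 / 1000 = 764.8109 kg/day
Removed = Load_in * eff / 100 = 764.8109 * 61.6670 / 100 = 471.6359 kg/day
Load_out = Load_in - Removed = 764.8109 - 471.6359 = 293.1749 kg/day


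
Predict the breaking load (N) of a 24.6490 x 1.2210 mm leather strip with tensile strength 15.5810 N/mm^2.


Formula: F = TS * w * t
Substituting: F = 15.5810 * 24.6490 * 1.2210
Result: 468.9325 N


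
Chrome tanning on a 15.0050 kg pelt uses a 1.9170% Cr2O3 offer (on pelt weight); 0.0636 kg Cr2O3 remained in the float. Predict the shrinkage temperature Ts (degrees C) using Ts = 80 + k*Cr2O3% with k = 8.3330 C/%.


Offered = pelt * offer_pct / 100 = 15.0050 * 1.9170 / 100 = 0.2876 kg
Uptake = offered - residual = 0.2876 - 0.0636 = 0.2240 kg
Cr2O3% on pelt = uptake / pelt * 100 = 0.2240 / 15.0050 * 100 = 1.4931 %
Ts = 80 + k * Cr2O3% = 80 + 8.3330 * 1.4931 = 92.4423 C


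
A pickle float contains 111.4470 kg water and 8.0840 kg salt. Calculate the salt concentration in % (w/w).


Formula: Conc = salt / (water + salt) * 100
Substituting: Conc = 8.0840 / (111.4470 + 8.0840) * 100
Result: 6.7631 %


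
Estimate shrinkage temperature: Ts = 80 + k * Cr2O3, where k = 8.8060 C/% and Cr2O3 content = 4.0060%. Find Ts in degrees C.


Formula: Ts = 80 + k * Cr2O3
Substituting: Ts = 80 + 8.8060 * 4.0060
Result: 115.2768 C


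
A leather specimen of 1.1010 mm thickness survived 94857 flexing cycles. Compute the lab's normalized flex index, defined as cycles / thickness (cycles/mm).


Formula: Index = cycles / thickness
Substituting: Index = 94857 / 1.1010
Result: 86155.3134 cycles/mm


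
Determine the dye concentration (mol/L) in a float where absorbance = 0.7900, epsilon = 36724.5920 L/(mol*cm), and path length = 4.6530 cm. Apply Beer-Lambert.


Formula: c = A / (epsilon * l)
Substituting: c = 0.7900 / (36724.5920 * 4.6530)
Result: 4.6231e-06 mol/L


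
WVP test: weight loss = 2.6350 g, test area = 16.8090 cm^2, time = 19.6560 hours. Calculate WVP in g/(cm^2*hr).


Formula: WVP = loss / (area * time)
Substituting: WVP = 2.6350 / (16.8090 * 19.6560)
Result: 0.00797524 g/(cm^2*hr)


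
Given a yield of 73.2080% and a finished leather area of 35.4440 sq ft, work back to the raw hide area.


Formula: raw = finished * 100 / yield
Substituting: raw = 35.4440 * 100 / 73.2080
Result: 48.4155 sq ft


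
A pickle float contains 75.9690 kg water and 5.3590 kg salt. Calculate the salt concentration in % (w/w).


Formula: Conc = salt / (water + salt) * 100
Substituting: Conc = 5.3590 / (75.9690 + 5.3590) * 100
Result: 6.5894 %


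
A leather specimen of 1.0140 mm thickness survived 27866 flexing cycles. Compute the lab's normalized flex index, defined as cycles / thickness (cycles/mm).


Formula: Index = cycles / thickness
Substituting: Index = 27866 / 1.0140
Result: 27481.2623 cycles/mm


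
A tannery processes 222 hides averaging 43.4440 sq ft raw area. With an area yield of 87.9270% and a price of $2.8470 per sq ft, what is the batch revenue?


Raw_total = N * avg_area = 222 * 43.4440 = 9644.5680 sq ft
Finished = Raw_total * yield / 100 = 9644.5680 * 87.9270 / 100 = 8480.1793 sq ft
Value = Finished * price = 8480.1793 * 2.8470 = 24143.0705 $


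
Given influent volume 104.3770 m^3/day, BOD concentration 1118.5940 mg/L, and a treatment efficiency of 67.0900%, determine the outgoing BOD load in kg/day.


Load_in = volume * conc / 1000 = 104.3770 * 1118.5940 / 1000 = 116.7555 kg/day
Removed = Load_in * eff / 100 = 116.7555 * 67.0900 / 100 = 78.3313 kg/day
Load_out = Load_in - Removed = 116.7555 - 78.3313 = 38.4242 kg/day


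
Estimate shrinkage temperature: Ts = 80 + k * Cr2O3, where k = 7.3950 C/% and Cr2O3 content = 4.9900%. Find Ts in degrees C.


Formula: Ts = 80 + k * Cr2O3
Substituting: Ts = 80 + 7.3950 * 4.9900
Result: 116.9010 C


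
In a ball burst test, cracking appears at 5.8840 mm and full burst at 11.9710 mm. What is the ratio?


Formula: Ratio = crack / burst
Substituting: Ratio = 5.8840 / 11.9710
Result: 0.4915


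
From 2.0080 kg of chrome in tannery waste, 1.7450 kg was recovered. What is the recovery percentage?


Formula: Recovery = recovered / input * 100
Substituting: Recovery = 1.7450 / 2.0080 * 100
Result: 86.9024 %


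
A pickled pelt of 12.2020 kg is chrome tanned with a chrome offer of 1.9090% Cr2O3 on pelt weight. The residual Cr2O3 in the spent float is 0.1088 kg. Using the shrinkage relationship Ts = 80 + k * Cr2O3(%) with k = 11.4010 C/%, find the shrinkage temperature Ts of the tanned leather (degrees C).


Offered = pelt * offer_pct / 100 = 12.2020 * 1.9090 / 100 = 0.2329 kg
Uptake = offered - residual = 0.2329 - 0.1088 = 0.1241 kg
Cr2O3% on pelt = uptake / pelt * 100 = 0.1241 / 12.2020 * 100 = 1.0173 %
Ts = 80 + k * Cr2O3% = 80 + 11.4010 * 1.0173 = 91.5987 C


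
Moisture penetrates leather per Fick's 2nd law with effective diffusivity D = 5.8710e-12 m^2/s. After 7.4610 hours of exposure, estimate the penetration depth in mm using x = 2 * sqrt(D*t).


t = 7.4610 hr * 3600 = 26859.6000 s
D * t = 5.8710e-12 * 26859.6000 = 1.5769e-07
x = 2 * sqrt(D*t) = 2 * sqrt(1.5769e-07) = 7.9421e-04 m = 0.7942 mm


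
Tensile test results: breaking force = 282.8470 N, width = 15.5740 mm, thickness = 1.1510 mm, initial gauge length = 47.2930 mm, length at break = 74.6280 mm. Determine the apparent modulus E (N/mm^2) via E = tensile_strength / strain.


TS = F / (w * t) = 282.8470 / (15.5740 * 1.1510) = 15.7789 N/mm^2
strain = (Lf - L0) / L0 = (74.6280 - 47.2930) / 47.2930 = 0.5780
E = TS / strain = 15.7789 / 0.5780 = 27.2994 N/mm^2


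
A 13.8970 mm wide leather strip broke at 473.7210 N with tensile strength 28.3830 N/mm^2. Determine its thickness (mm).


Formula: t = F / (TS * w)
Substituting: t = 473.7210 / (28.3830 * 13.8970)
Result: 1.2010 mm


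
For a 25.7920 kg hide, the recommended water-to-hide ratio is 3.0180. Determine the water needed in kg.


Formula: Water = hide_weight * ratio
Substituting: Water = 25.7920 * 3.0180
Result: 77.8403 kg


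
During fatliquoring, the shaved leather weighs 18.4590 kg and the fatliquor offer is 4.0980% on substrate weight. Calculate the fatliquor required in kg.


Formula: Fat = substrate * pct / 100
Substituting: Fat = 18.4590 * 4.0980 / 100
Result: 0.7564 kg


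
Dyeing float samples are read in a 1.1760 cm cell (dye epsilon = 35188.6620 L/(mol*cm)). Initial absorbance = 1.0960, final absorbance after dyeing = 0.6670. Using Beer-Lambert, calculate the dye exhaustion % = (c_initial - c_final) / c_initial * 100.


c_initial = A_i / (epsilon * l) = 1.0960 / (35188.6620 * 1.1760) = 2.6485e-05 mol/L
c_final = A_f / (epsilon * l) = 0.6670 / (35188.6620 * 1.1760) = 1.6118e-05 mol/L
Exhaustion = (c_initial - c_final) / c_initial * 100 = (2.6485e-05 - 1.6118e-05) / 2.6485e-05 * 100 = 39.1423 %


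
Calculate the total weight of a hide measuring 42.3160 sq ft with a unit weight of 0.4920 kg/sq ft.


Formula: Weight = area * weight_per_sqft
Substituting: Weight = 42.3160 * 0.4920
Result: 20.8195 kg


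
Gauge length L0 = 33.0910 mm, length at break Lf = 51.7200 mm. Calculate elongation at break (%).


Formula: Elongation = (Lf - L0) / L0 * 100
Substituting: Elongation = (51.7200 - 33.0910) / 33.0910 * 100
Result: 56.2963 %


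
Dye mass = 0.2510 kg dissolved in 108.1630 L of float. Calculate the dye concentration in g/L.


Formula: Conc = dye_mass(kg) / volume(L) * 1000
Substituting: Conc = 0.2510 / 108.1630 * 1000
Result: 2.3206 g/L


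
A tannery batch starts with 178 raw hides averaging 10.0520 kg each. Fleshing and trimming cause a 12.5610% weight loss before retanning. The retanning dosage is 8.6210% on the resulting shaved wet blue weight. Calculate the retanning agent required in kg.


Total_raw = N * avg_wt = 178 * 10.0520 = 1789.2560 kg
Substrate = Total_raw * (1 - loss/100) = 1789.2560 * (1 - 12.5610/100) = 1564.5076 kg
Retan = Substrate * pct / 100 = 1564.5076 * 8.6210 / 100 = 134.8762 kg


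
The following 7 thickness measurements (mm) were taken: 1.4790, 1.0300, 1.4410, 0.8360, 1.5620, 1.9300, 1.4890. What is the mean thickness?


Formula: Average = sum / n
Substituting: Average = 9.7670 / 7
Result: 1.3953 mm


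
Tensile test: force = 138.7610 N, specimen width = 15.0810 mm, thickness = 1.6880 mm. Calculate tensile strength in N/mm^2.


Formula: TS = force / (width * thickness)
Substituting: TS = 138.7610 / (15.0810 * 1.6880)
Result: 5.4509 N/mm^2


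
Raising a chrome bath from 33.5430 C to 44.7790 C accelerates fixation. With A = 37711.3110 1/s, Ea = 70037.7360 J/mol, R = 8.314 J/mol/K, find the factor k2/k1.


T1 = 33.5430 + 273.15 = 306.6930 K; T2 = 44.7790 + 273.15 = 317.9290 K
k1 = A * exp(-Ea/(R*T1)) = 37711.3110 * exp(-70037.7360/(8.314*306.6930)) = 4.4413e-08 1/s
k2 = A * exp(-Ea/(R*T2)) = 37711.3110 * exp(-70037.7360/(8.314*317.9290)) = 1.1725e-07 1/s
k2/k1 = 1.1725e-07 / 4.4413e-08 = 2.6399


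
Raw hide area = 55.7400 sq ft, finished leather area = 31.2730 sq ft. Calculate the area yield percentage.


Formula: Yield = finished / raw * 100
Substituting: Yield = 31.2730 / 55.7400 * 100
Result: 56.1051 %


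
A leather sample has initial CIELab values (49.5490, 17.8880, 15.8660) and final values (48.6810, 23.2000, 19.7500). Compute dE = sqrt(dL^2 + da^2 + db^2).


dL = -0.8680, da = 5.3120, db = 3.8840
dE = sqrt((-0.8680)^2 + 5.3120^2 + 3.8840^2) = 6.6375


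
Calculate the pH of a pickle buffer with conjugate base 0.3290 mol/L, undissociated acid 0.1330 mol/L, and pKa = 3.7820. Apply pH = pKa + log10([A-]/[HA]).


ratio = [A-] / [HA] = 0.3290 / 0.1330 = 2.4737
log10(ratio) = 0.3933
pH = pKa + log10(ratio) = 3.7820 + 0.3933 = 4.1753


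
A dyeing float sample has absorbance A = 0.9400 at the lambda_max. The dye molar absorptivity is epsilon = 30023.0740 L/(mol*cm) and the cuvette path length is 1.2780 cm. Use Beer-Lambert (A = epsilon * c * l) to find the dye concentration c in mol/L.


Formula: c = A / (epsilon * l)
Substituting: c = 0.9400 / (30023.0740 * 1.2780)
Result: 2.4499e-05 mol/L


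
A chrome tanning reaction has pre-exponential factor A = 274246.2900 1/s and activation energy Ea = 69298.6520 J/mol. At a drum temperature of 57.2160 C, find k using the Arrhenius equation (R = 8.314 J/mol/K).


T_K = T_C + 273.15 = 57.2160 + 273.15 = 330.3660 K
exponent = -Ea / (R * T_K) = -69298.6520 / (8.314 * 330.3660) = -25.2301
k = A * exp(exponent) = 274246.2900 * exp(-25.2301) = 3.0258e-06 1/s


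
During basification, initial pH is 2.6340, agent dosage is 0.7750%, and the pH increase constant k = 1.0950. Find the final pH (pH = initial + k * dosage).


Formula: pH_final = pH_initial + k * base_pct
Substituting: pH_final = 2.6340 + 1.0950 * 0.7750
Result: 3.4826


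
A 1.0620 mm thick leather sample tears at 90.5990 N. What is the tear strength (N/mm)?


Formula: Tear strength = force / thickness
Substituting: Tear strength = 90.5990 / 1.0620
Result: 85.3098 N/mm


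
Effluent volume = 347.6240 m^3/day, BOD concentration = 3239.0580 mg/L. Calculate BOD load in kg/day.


Formula: BOD_load = volume * conc / 1000
Substituting: BOD_load = 347.6240 * 3239.0580 / 1000
Result: 1125.9743 kg/day


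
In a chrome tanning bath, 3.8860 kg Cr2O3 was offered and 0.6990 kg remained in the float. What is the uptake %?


Formula: Uptake = (offered - residual) / offered * 100
Substituting: Uptake = (3.8860 - 0.6990) / 3.8860 * 100
Result: 82.0124 %


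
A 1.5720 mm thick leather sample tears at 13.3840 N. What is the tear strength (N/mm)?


Formula: Tear strength = force / thickness
Substituting: Tear strength = 13.3840 / 1.5720
Result: 8.5140 N/mm


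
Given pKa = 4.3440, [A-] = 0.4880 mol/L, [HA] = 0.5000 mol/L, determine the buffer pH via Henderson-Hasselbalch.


ratio = [A-] / [HA] = 0.4880 / 0.5000 = 0.9760
log10(ratio) = -0.0105502
pH = pKa + log10(ratio) = 4.3440 - 0.0105502 = 4.3334


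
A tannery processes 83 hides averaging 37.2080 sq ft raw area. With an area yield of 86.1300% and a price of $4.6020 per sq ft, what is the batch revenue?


Raw_total = N * avg_area = 83 * 37.2080 = 3088.2640 sq ft
Finished = Raw_total * yield / 100 = 3088.2640 * 86.1300 / 100 = 2659.9218 sq ft
Value = Finished * price = 2659.9218 * 4.6020 = 12240.9600 $


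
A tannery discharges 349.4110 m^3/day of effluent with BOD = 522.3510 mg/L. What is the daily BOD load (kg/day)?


Formula: BOD_load = volume * conc / 1000
Substituting: BOD_load = 349.4110 * 522.3510 / 1000
Result: 182.5152 kg/day


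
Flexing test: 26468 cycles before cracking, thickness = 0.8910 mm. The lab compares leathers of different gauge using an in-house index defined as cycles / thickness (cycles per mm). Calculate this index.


Formula: Index = cycles / thickness
Substituting: Index = 26468 / 0.8910
Result: 29705.9484 cycles/mm


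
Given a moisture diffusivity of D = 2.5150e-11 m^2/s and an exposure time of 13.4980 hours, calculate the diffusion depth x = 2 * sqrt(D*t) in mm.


t = 13.4980 hr * 3600 = 48592.8000 s
D * t = 2.5150e-11 * 48592.8000 = 1.2221e-06
x = 2 * sqrt(D*t) = 2 * sqrt(1.2221e-06) = 0.00221098 m = 2.2110 mm


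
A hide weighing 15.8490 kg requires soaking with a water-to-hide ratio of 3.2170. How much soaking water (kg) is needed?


Formula: Water = hide_weight * ratio
Substituting: Water = 15.8490 * 3.2170
Result: 50.9862 kg


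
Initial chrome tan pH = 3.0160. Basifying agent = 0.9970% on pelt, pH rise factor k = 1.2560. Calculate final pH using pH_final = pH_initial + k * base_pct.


Formula: pH_final = pH_initial + k * base_pct
Substituting: pH_final = 3.0160 + 1.2560 * 0.9970
Result: 4.2682


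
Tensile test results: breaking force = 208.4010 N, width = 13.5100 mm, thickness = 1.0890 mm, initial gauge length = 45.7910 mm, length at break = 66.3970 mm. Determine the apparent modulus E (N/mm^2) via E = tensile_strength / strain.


TS = F / (w * t) = 208.4010 / (13.5100 * 1.0890) = 14.1650 N/mm^2
strain = (Lf - L0) / L0 = (66.3970 - 45.7910) / 45.7910 = 0.4500
E = TS / strain = 14.1650 / 0.4500 = 31.4777 N/mm^2


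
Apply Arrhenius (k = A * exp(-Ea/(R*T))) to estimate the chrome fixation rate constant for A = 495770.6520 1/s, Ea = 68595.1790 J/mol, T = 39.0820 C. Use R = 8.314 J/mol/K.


T_K = T_C + 273.15 = 39.0820 + 273.15 = 312.2320 K
exponent = -Ea / (R * T_K) = -68595.1790 / (8.314 * 312.2320) = -26.4245
k = A * exp(exponent) = 495770.6520 * exp(-26.4245) = 1.6568e-06 1/s


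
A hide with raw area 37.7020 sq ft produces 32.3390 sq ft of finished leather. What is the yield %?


Formula: Yield = finished / raw * 100
Substituting: Yield = 32.3390 / 37.7020 * 100
Result: 85.7753 %


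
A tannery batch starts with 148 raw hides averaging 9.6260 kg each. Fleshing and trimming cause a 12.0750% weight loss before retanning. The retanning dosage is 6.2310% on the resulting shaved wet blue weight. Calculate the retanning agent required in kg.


Total_raw = N * avg_wt = 148 * 9.6260 = 1424.6480 kg
Substrate = Total_raw * (1 - loss/100) = 1424.6480 * (1 - 12.0750/100) = 1252.6218 kg
Retan = Substrate * pct / 100 = 1252.6218 * 6.2310 / 100 = 78.0509 kg


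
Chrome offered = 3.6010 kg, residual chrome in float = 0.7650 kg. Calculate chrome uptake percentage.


Formula: Uptake = (offered - residual) / offered * 100
Substituting: Uptake = (3.6010 - 0.7650) / 3.6010 * 100
Result: 78.7559 %


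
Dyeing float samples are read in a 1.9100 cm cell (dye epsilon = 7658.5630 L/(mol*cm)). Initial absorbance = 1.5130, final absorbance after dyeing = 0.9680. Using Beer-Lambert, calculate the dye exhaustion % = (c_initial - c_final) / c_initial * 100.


c_initial = A_i / (epsilon * l) = 1.5130 / (7658.5630 * 1.9100) = 1.0343e-04 mol/L
c_final = A_f / (epsilon * l) = 0.9680 / (7658.5630 * 1.9100) = 6.6175e-05 mol/L
Exhaustion = (c_initial - c_final) / c_initial * 100 = (1.0343e-04 - 6.6175e-05) / 1.0343e-04 * 100 = 36.0212 %


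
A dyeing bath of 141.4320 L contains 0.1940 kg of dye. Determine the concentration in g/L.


Formula: Conc = dye_mass(kg) / volume(L) * 1000
Substituting: Conc = 0.1940 / 141.4320 * 1000
Result: 1.3717 g/L


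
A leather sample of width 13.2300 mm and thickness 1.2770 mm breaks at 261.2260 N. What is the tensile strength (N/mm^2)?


Formula: TS = force / (width * thickness)
Substituting: TS = 261.2260 / (13.2300 * 1.2770)
Result: 15.4620 N/mm^2


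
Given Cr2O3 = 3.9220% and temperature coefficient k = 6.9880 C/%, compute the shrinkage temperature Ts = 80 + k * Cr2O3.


Formula: Ts = 80 + k * Cr2O3
Substituting: Ts = 80 + 6.9880 * 3.9220
Result: 107.4069 C


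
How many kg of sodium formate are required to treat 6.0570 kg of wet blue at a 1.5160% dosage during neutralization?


Formula: Neutralizer = substrate * pct / 100
Substituting: Neutralizer = 6.0570 * 1.5160 / 100
Result: 0.0918241 kg


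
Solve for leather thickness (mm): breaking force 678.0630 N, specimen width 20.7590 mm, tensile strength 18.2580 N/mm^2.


Formula: t = F / (TS * w)
Substituting: t = 678.0630 / (18.2580 * 20.7590)
Result: 1.7890 mm


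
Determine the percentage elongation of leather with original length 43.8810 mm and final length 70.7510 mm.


Formula: Elongation = (Lf - L0) / L0 * 100
Substituting: Elongation = (70.7510 - 43.8810) / 43.8810 * 100
Result: 61.2338 %


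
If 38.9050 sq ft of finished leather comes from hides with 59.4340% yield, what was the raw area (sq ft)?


Formula: raw = finished * 100 / yield
Substituting: raw = 38.9050 * 100 / 59.4340
Result: 65.4592 sq ft


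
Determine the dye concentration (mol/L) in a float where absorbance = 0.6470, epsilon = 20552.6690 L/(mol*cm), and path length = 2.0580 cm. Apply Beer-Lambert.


Formula: c = A / (epsilon * l)
Substituting: c = 0.6470 / (20552.6690 * 2.0580)
Result: 1.5296e-05 mol/L


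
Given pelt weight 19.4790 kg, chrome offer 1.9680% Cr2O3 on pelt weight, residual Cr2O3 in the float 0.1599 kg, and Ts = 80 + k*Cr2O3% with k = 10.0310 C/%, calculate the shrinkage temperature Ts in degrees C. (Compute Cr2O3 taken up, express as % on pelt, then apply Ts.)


Offered = pelt * offer_pct / 100 = 19.4790 * 1.9680 / 100 = 0.3833 kg
Uptake = offered - residual = 0.3833 - 0.1599 = 0.2234 kg
Cr2O3% on pelt = uptake / pelt * 100 = 0.2234 / 19.4790 * 100 = 1.1471 %
Ts = 80 + k * Cr2O3% = 80 + 10.0310 * 1.1471 = 91.5067 C


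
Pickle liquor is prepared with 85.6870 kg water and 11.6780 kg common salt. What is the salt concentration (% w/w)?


Formula: Conc = salt / (water + salt) * 100
Substituting: Conc = 11.6780 / (85.6870 + 11.6780) * 100
Result: 11.9940 %


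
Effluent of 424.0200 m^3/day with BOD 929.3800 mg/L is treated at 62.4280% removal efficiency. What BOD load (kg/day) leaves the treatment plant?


Load_in = volume * conc / 1000 = 424.0200 * 929.3800 / 1000 = 394.0757 kg/day
Removed = Load_in * eff / 100 = 394.0757 * 62.4280 / 100 = 246.0136 kg/day
Load_out = Load_in - Removed = 394.0757 - 246.0136 = 148.0621 kg/day


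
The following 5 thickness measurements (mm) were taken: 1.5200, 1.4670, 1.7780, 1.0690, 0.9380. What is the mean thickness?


Formula: Average = sum / n
Substituting: Average = 6.7720 / 5
Result: 1.3544 mm


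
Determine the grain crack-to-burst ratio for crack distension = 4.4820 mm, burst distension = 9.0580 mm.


Formula: Ratio = crack / burst
Substituting: Ratio = 4.4820 / 9.0580
Result: 0.4948


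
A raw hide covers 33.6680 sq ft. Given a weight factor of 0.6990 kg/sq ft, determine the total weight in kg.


Formula: Weight = area * weight_per_sqft
Substituting: Weight = 33.6680 * 0.6990
Result: 23.5339 kg


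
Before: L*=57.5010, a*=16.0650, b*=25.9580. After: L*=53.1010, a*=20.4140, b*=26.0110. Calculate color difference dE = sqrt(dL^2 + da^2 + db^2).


dL = -4.4000, da = 4.3490, db = 0.053
dE = sqrt((-4.4000)^2 + 4.3490^2 + 0.053^2) = 6.1868


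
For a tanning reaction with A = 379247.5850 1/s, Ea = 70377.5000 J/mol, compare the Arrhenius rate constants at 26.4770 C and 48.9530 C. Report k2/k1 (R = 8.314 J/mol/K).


T1 = 26.4770 + 273.15 = 299.6270 K; T2 = 48.9530 + 273.15 = 322.1030 K
k1 = A * exp(-Ea/(R*T1)) = 379247.5850 * exp(-70377.5000/(8.314*299.6270)) = 2.0390e-07 1/s
k2 = A * exp(-Ea/(R*T2)) = 379247.5850 * exp(-70377.5000/(8.314*322.1030)) = 1.4641e-06 1/s
k2/k1 = 1.4641e-06 / 2.0390e-07 = 7.1805


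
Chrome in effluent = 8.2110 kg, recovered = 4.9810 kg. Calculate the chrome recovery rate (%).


Formula: Recovery = recovered / input * 100
Substituting: Recovery = 4.9810 / 8.2110 * 100
Result: 60.6625 %


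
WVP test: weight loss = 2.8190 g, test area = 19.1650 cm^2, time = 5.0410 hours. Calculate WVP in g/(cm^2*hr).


Formula: WVP = loss / (area * time)
Substituting: WVP = 2.8190 / (19.1650 * 5.0410)
Result: 0.0291789 g/(cm^2*hr)


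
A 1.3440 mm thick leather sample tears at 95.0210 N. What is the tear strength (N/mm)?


Formula: Tear strength = force / thickness
Substituting: Tear strength = 95.0210 / 1.3440
Result: 70.7001 N/mm


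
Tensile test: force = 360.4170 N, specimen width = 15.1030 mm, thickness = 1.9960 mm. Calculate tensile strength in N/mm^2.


Formula: TS = force / (width * thickness)
Substituting: TS = 360.4170 / (15.1030 * 1.9960)
Result: 11.9559 N/mm^2


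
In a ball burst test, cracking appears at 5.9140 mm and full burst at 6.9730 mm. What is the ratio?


Formula: Ratio = crack / burst
Substituting: Ratio = 5.9140 / 6.9730
Result: 0.8481


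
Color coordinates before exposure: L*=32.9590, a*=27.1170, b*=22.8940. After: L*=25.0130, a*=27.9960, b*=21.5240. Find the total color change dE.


dL = -7.9460, da = 0.8790, db = -1.3700
dE = sqrt((-7.9460)^2 + 0.8790^2 + (-1.3700)^2) = 8.1110


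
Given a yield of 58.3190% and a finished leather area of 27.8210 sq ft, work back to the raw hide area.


Formula: raw = finished * 100 / yield
Substituting: raw = 27.8210 * 100 / 58.3190
Result: 47.7049 sq ft


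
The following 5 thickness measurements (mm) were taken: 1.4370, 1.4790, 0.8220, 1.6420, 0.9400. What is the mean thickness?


Formula: Average = sum / n
Substituting: Average = 6.3200 / 5
Result: 1.2640 mm


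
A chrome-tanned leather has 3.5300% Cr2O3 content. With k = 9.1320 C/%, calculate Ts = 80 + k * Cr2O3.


Formula: Ts = 80 + k * Cr2O3
Substituting: Ts = 80 + 9.1320 * 3.5300
Result: 112.2360 C


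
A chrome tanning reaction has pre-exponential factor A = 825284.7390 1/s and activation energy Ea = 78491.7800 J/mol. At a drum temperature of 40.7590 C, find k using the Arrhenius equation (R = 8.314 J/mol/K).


T_K = T_C + 273.15 = 40.7590 + 273.15 = 313.9090 K
exponent = -Ea / (R * T_K) = -78491.7800 / (8.314 * 313.9090) = -30.0753
k = A * exp(exponent) = 825284.7390 * exp(-30.0753) = 7.1623e-08 1/s
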